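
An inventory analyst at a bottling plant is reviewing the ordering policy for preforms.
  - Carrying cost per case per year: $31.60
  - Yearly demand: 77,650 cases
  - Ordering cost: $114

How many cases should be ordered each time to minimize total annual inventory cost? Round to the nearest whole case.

749 cases

2DS/H = 2·77,650·114/31.6 = 560,259.49
EOQ = √560,259.49 ≈ 748.50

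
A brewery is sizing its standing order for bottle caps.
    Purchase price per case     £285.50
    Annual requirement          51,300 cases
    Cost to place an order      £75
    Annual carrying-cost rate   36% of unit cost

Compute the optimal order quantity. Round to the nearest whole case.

274 cases

Holding cost per case per year: H = 36% × £285.5 = £102.7800
Optimal lot size Q* = (2 × 51,300 × £75 / £102.78)^½ ≈ 273.62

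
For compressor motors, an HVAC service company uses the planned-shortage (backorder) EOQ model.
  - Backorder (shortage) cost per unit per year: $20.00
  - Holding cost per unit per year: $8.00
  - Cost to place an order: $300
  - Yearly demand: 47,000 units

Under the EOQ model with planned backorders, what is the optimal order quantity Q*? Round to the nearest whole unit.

2,221 units

Q* = √(2DS/H) · √((H + b)/b)
   = √(2 × 47,000 × 300 / 8) · √((8 + 20) / 20)
   = 1,877.498 × 1.1832 ≈ 2,221.49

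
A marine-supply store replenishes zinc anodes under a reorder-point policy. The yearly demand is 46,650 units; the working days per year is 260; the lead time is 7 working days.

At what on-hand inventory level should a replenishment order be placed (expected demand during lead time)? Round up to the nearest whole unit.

1,256 units

Daily demand d = 46,650 / 260 = 179.423 units/day
Demand during lead time = 179.423 × 7 = 1,255.96
Reorder point = 1,255.96 → round up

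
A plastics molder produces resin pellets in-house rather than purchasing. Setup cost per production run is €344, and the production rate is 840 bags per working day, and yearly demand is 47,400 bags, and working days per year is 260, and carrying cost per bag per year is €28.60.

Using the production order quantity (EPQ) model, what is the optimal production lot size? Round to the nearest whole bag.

1,207 bags

d = 47,400/260 = 182.3077 bags/day;  effective holding cost H(1 − d/p) = 28.6·(1 − 182.3077/840) = 22.39286
Q* = √(2DS / H_eff) = √(2·47,400·344 / 22.39286) ≈ 1,206.78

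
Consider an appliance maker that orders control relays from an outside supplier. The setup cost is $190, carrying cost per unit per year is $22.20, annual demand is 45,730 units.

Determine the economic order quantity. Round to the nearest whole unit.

Optimal lot size Q* = (2 × 45,730 × $190 / $22.2)^½ ≈ 884.74

885 units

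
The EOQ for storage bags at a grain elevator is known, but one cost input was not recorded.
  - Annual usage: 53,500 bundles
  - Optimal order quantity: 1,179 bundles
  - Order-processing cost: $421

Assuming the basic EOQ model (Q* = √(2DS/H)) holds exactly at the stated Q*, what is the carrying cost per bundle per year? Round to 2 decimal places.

$32.41

Since Q* = (2DS/H)^½, squaring gives Q*²·H = 2DS.
H = 2DS / Q² = 2 × 53,500 × 421 / 1,179² = 32.4070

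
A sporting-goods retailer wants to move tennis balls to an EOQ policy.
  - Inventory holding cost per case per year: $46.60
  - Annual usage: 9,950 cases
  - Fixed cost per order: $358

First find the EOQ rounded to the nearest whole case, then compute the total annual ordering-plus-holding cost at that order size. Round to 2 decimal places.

EOQ = √(2DS/H) = √(2 × 9,950 × 358 / 46.6)
    = √(152,879.83) ≈ 391.00 → Q = 391 cases
Annual ordering cost = (D/Q)·S = (9,950/391) × 358 = $9,110.23
Annual holding cost  = (Q/2)·H = (391/2) × 46.6 = $9,110.30
Total = $9,110.23 + $9,110.30 = $18,220.53

$18,220.53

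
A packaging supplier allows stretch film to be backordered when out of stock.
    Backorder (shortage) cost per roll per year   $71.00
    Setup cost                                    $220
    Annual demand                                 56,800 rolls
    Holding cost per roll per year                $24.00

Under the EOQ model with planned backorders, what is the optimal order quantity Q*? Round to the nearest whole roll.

1,180 rolls

Q* = √(2DS/H) · √((H + b)/b)
   = √(2 × 56,800 × 220 / 24) · √((24 + 71) / 71)
   = 1,020.457 × 1.1567 ≈ 1,180.40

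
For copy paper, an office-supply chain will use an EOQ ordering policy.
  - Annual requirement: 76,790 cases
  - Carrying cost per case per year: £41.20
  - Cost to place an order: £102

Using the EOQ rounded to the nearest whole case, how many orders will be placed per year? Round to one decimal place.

124.5 orders per year

EOQ = √(2DS/H) = √(2 × 76,790 × 102 / 41.2)
    = √(380,222.33) ≈ 616.62 → Q = 617
Orders per year = D/Q = 76,790 / 617 = 124.457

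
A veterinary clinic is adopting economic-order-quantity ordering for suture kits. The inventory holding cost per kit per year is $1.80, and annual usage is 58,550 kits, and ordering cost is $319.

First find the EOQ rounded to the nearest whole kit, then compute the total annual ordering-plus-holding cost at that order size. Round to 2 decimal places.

Q* = √(2·D·S / H) = √(2·58,550·319 / 1.8) = √20,752,722.2 ≈ 4,555.52 → Q = 4,556 kits
Annual ordering cost = (D/Q)·S = (58,550/4,556) × 319 = $4,099.53
Annual holding cost  = (Q/2)·H = (4,556/2) × 1.8 = $4,100.40
Total = $4,099.53 + $4,100.40 = $8,199.93

$8,199.93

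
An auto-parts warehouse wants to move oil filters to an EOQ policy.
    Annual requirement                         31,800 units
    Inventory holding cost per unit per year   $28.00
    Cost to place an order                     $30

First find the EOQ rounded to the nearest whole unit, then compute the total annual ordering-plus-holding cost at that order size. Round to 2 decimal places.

Optimal lot size Q* = (2 × 31,800 × $30 / $28)^½ ≈ 261.04 → Q = 261 units
Ordering: D/Q × S = 31,800/261 × $30 = $3,655.17
Holding:  Q/2 × H = 261/2 × $28 = $3,654.00
Total = $3,655.17 + $3,654.00 = $7,309.17

$7,309.17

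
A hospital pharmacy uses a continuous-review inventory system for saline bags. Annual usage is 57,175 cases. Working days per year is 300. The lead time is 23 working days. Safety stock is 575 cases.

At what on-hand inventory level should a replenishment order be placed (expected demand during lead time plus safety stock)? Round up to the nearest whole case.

Daily demand d = 57,175 / 300 = 190.583 cases/day
Demand during lead time = 190.583 × 23 = 4,383.42
Reorder point = 4,383.42 + 575 = 4,958.42 → round up

4,959 cases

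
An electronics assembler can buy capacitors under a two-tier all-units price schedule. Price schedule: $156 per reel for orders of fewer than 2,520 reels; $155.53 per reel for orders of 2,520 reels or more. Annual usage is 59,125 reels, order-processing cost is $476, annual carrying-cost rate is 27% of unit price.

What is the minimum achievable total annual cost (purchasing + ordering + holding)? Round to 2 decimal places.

$9,259,790.61

H₁ = 27%×$156 = $42.1200;  H₂ = 27%×$155.53 = $41.9931
EOQ₁ = √(2×59,125×476/42.1200) = 1,156.01  (< 2,520, feasible at tier 1)
EOQ₂ = √(2×59,125×476/41.9931) = 1,157.75  (< 2,520 → use Q = 2,520 at tier-2 price)
TC(tier 1 (EOQ₁), Q≈1,156.0) = $9,272,190.95
TC(tier 2, Q≈2,520.0) = $9,259,790.61
Minimum at tier 2: $9,259,790.61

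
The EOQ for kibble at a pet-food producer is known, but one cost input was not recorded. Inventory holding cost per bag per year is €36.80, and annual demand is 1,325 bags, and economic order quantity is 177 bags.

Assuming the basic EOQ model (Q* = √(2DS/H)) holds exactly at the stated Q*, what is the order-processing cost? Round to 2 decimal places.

Since Q* = (2DS/H)^½, squaring gives Q*²·H = 2DS.
S = Q²H / (2D) = 177² × 36.8 / (2 × 1,325) = 435.0593

€435.06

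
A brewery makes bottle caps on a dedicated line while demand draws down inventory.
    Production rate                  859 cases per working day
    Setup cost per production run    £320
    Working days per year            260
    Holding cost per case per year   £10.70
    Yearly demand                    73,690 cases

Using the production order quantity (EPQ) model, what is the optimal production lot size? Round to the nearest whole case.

2,565 cases

Daily demand d = 73,690/260 = 283.423; p = 859; 1 − d/p = 0.67005
EPQ = √(2DS / (H(1 − d/p)))
    = √(2 × 73,690 × 320 / (10.7 × 0.67005)) ≈ 2,564.76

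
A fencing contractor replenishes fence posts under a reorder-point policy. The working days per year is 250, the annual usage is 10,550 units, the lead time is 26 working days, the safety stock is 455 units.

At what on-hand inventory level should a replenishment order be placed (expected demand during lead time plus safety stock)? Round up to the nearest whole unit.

Daily demand d = 10,550 / 250 = 42.200 units/day
Demand during lead time = 42.200 × 26 = 1,097.20
Reorder point = 1,097.20 + 455 = 1,552.20 → round up

1,553 units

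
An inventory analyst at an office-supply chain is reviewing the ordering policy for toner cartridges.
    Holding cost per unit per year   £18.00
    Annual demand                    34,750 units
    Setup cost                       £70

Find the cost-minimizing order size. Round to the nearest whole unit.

Q* = √(2·D·S / H) = √(2·34,750·70 / 18) = √270,277.8 ≈ 519.88

520 units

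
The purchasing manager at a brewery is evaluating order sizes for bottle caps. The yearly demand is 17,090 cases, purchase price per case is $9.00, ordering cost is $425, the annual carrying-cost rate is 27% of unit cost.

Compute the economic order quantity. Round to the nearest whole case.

2,445 cases

Carrying cost H = $9 × 27% = $2.4300/case/yr
Q* = √(2·D·S / H) = √(2·17,090·425 / 2.43) = √5,977,983.5 ≈ 2,444.99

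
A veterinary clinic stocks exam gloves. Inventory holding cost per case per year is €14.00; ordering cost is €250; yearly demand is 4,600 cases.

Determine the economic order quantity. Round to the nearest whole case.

405 cases

2DS/H = 2·4,600·250/14 = 164,285.71
EOQ = √164,285.71 ≈ 405.32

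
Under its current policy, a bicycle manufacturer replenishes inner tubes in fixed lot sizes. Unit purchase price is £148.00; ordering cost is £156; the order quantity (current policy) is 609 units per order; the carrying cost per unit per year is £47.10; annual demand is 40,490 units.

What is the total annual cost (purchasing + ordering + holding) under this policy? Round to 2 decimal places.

£6,017,233.77

Orders/yr = 40,490/609 = 66.486; ordering cost = 66.486 × £156 = £10,371.82
Average inventory = 609/2 = 304.5; holding cost = 304.5 × £47.1 = £14,341.95
Purchase cost = D·C = 40,490 × 148 = £5,992,520.00
Total = £10,371.82 + £14,341.95 + £5,992,520.00 = £6,017,233.77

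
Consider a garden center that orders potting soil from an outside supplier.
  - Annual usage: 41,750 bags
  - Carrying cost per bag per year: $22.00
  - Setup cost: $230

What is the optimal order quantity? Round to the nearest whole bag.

934 bags

2DS/H = 2·41,750·230/22 = 872,954.55
EOQ = √872,954.55 ≈ 934.32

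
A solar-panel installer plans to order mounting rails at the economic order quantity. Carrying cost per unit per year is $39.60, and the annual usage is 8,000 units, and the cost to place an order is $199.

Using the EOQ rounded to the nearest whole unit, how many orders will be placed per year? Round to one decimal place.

Q* = √(2·D·S / H) = √(2·8,000·199 / 39.6) = √80,404.0 ≈ 283.56 → Q = 284
N = D/Q = 8,000/284 ≈ 28.169 orders/yr

28.2 orders per year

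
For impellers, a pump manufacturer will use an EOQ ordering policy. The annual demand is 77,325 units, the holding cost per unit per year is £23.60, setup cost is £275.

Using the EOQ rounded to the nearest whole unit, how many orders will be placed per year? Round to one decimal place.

57.6 orders per year

2DS/H = 2·77,325·275/23.6 = 1,802,065.68
EOQ = √1,802,065.68 ≈ 1,342.41 → Q = 1,342
N = D/Q = 77,325/1,342 ≈ 57.619 orders/yr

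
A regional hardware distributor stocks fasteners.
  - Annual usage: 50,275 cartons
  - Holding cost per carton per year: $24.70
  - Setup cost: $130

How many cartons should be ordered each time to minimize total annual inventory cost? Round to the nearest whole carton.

727 cartons

Q* = √(2·D·S / H) = √(2·50,275·130 / 24.7) = √529,210.5 ≈ 727.47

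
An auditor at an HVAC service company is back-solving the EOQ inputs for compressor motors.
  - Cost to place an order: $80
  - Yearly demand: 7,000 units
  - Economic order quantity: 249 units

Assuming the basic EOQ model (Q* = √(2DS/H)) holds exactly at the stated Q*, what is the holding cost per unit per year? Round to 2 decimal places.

$18.06

EOQ relation: Q² = 2DS/H, so rearrange for the unknown.
H = 2DS / Q² = 2 × 7,000 × 80 / 249² = 18.0642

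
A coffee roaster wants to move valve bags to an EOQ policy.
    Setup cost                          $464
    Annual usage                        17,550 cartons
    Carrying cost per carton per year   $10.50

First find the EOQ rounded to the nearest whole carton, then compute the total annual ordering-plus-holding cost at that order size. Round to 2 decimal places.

$13,076.97

EOQ = √(2DS/H) = √(2 × 17,550 × 464 / 10.5)
    = √(1,551,085.71) ≈ 1,245.43 → Q = 1,245 cartons
Ordering: D/Q × S = 17,550/1,245 × $464 = $6,540.72
Holding:  Q/2 × H = 1,245/2 × $10.5 = $6,536.25
Total = $6,540.72 + $6,536.25 = $13,076.97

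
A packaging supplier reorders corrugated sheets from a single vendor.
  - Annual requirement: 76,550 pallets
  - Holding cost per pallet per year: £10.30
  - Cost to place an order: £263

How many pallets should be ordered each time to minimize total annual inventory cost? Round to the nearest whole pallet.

2DS/H = 2·76,550·263/10.3 = 3,909,252.43
EOQ = √3,909,252.43 ≈ 1,977.18

1,977 pallets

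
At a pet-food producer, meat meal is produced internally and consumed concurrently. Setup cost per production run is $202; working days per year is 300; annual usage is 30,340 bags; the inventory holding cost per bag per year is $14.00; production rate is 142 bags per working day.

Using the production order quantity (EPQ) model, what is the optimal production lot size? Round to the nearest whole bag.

Daily demand d = 30,340/300 = 101.133; p = 142; 1 − d/p = 0.28779
EPQ = √(2DS / (H(1 − d/p)))
    = √(2 × 30,340 × 202 / (14 × 0.28779)) ≈ 1,744.19

1,744 bags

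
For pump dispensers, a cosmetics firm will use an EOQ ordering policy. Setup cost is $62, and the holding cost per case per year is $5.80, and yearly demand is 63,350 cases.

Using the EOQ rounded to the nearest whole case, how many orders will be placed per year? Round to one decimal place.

Q* = √(2·D·S / H) = √(2·63,350·62 / 5.8) = √1,354,379.3 ≈ 1,163.78 → Q = 1,164
N = D/Q = 63,350/1,164 ≈ 54.424 orders/yr

54.4 orders per year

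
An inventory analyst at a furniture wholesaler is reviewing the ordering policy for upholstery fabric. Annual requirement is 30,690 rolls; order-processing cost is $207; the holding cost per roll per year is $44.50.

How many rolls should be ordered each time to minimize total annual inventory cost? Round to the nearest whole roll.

534 rolls

EOQ = √(2DS/H) = √(2 × 30,690 × 207 / 44.5)
    = √(285,520.45) ≈ 534.34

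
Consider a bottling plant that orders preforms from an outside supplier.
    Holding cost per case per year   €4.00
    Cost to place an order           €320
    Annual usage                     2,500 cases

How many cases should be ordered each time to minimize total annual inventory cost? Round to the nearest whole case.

2DS/H = 2·2,500·320/4 = 400,000.00
EOQ = √400,000.00 ≈ 632.46

632 cases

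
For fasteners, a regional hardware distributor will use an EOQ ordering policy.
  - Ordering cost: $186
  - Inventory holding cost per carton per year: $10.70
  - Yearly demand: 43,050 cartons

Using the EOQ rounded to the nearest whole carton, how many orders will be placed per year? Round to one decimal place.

2DS/H = 2·43,050·186/10.7 = 1,496,691.59
EOQ = √1,496,691.59 ≈ 1,223.39 → Q = 1,223
N = D/Q = 43,050/1,223 ≈ 35.200 orders/yr

35.2 orders per year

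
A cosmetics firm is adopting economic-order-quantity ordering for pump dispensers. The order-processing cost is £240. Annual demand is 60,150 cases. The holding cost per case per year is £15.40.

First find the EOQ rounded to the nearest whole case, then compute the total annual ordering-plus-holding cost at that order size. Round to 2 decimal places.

£21,086.22

Optimal lot size Q* = (2 × 60,150 × £240 / £15.4)^½ ≈ 1,369.24 → Q = 1,369 cases
Annual ordering cost = (D/Q)·S = (60,150/1,369) × 240 = £10,544.92
Annual holding cost  = (Q/2)·H = (1,369/2) × 15.4 = £10,541.30
Total = £10,544.92 + £10,541.30 = £21,086.22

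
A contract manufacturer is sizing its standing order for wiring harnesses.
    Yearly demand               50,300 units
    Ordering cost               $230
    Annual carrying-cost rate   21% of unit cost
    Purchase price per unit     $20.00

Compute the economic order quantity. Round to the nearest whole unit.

Holding cost per unit per year: H = 21% × $20 = $4.2000
2DS/H = 2·50,300·230/4.2 = 5,509,047.62
EOQ = √5,509,047.62 ≈ 2,347.14

2,347 units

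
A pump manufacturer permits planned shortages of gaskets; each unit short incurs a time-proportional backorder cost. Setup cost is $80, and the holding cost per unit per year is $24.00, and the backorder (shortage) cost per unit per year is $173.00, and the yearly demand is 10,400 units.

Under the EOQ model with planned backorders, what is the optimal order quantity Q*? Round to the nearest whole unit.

Q* = √(2DS/H) · √((H + b)/b)
   = √(2 × 10,400 × 80 / 24) · √((24 + 173) / 173)
   = 263.312 × 1.0671 ≈ 280.98

281 units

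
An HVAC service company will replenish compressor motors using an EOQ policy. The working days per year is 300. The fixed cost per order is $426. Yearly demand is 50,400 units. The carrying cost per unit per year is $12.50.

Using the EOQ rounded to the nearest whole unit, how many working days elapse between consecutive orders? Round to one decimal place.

2DS/H = 2·50,400·426/12.5 = 3,435,264.00
EOQ = √3,435,264.00 ≈ 1,853.45 → Q = 1,853 units
T = Q/D × 300 days = 1,853/50,400 × 300 = 11.030 days

11.0 days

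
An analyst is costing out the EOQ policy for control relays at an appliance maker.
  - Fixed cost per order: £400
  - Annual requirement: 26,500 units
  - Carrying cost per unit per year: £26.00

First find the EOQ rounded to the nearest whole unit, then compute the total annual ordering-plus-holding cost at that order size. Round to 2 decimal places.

2DS/H = 2·26,500·400/26 = 815,384.62
EOQ = √815,384.62 ≈ 902.99 → Q = 903 units
Annual ordering cost = (D/Q)·S = (26,500/903) × 400 = £11,738.65
Annual holding cost  = (Q/2)·H = (903/2) × 26 = £11,739.00
Total = £11,738.65 + £11,739.00 = £23,477.65

£23,477.65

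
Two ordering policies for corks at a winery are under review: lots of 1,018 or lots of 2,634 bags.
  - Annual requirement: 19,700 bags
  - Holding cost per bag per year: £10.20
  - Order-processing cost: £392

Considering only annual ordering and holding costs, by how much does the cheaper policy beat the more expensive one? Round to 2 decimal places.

£3,587.56

For each Q, cost = (D/Q)·S + (Q/2)·H.
TC(1,018) = (19,700/1,018)×392 + (1,018/2)×10.2 = £12,777.65
TC(2,634) = (19,700/2,634)×392 + (2,634/2)×10.2 = £16,365.21
Cheaper: Q = 1,018.  Difference = £3,587.56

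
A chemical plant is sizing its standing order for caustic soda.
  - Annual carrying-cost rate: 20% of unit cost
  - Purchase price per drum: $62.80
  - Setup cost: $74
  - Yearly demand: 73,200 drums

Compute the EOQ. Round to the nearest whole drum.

929 drums

H = i·C = 0.2 × $62.8 = $12.5600 per drum-year
EOQ = √(2DS/H) = √(2 × 73,200 × 74 / 12.56)
    = √(862,547.77) ≈ 928.73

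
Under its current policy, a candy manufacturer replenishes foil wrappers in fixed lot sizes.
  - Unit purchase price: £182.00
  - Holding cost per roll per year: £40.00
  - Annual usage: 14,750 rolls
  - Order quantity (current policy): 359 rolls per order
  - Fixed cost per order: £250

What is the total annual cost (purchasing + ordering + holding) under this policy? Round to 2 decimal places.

£2,701,951.59

Ordering: D/Q × S = 14,750/359 × £250 = £10,271.59
Holding:  Q/2 × H = 359/2 × £40 = £7,180.00
Purchase cost = D·C = 14,750 × 182 = £2,684,500.00
Total = £10,271.59 + £7,180.00 + £2,684,500.00 = £2,701,951.59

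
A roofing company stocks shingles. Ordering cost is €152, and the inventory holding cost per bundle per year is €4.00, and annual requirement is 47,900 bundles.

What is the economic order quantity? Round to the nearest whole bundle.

1,908 bundles

2DS/H = 2·47,900·152/4 = 3,640,400.00
EOQ = √3,640,400.00 ≈ 1,907.98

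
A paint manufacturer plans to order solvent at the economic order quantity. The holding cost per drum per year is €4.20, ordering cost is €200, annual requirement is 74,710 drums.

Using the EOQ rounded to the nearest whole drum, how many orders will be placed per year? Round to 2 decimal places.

28.01 orders per year

EOQ = √(2DS/H) = √(2 × 74,710 × 200 / 4.2)
    = √(7,115,238.10) ≈ 2,667.44 → Q = 2,667
N = D/Q = 74,710/2,667 ≈ 28.013 orders/yr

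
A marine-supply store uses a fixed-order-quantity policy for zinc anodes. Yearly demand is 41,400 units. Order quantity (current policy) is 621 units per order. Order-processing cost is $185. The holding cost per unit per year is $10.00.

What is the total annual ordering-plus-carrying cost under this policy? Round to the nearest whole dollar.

Annual ordering cost = (D/Q)·S = (41,400/621) × 185 = $12,333.33
Annual holding cost  = (Q/2)·H = (621/2) × 10 = $3,105.00
Total = $12,333.33 + $3,105.00 = $15,438.33

$15,438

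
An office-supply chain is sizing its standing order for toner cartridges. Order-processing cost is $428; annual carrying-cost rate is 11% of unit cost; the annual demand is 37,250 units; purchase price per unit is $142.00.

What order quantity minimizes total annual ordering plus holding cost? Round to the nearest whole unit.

Holding cost per unit per year: H = 11% × $142 = $15.6200
Q* = √(2·D·S / H) = √(2·37,250·428 / 15.62) = √2,041,357.2 ≈ 1,428.76

1,429 units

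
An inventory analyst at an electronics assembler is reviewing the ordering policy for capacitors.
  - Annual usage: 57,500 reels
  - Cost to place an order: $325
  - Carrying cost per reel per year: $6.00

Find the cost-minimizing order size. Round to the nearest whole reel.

2,496 reels

Q* = √(2·D·S / H) = √(2·57,500·325 / 6) = √6,229,166.7 ≈ 2,495.83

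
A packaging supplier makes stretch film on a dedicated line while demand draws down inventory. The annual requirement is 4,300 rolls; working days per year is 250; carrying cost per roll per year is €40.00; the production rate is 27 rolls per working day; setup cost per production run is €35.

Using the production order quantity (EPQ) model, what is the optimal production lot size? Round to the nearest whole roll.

144 rolls

d = 4,300/250 = 17.2000 rolls/day;  effective holding cost H(1 − d/p) = 40·(1 − 17.2000/27) = 14.51852
Q* = √(2DS / H_eff) = √(2·4,300·35 / 14.51852) ≈ 143.99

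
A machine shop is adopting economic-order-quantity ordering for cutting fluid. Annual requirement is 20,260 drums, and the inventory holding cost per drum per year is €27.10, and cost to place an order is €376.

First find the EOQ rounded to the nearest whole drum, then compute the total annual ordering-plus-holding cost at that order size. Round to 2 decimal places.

EOQ = √(2DS/H) = √(2 × 20,260 × 376 / 27.1)
    = √(562,196.31) ≈ 749.80 → Q = 750 drums
Annual ordering cost = (D/Q)·S = (20,260/750) × 376 = €10,157.01
Annual holding cost  = (Q/2)·H = (750/2) × 27.1 = €10,162.50
Total = €10,157.01 + €10,162.50 = €20,319.51

€20,319.51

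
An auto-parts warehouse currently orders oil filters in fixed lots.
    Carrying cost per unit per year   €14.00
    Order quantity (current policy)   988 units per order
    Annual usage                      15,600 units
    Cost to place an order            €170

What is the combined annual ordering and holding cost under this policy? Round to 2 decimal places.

Annual ordering cost = (D/Q)·S = (15,600/988) × 170 = €2,684.21
Annual holding cost  = (Q/2)·H = (988/2) × 14 = €6,916.00
Total = €2,684.21 + €6,916.00 = €9,600.21

€9,600.21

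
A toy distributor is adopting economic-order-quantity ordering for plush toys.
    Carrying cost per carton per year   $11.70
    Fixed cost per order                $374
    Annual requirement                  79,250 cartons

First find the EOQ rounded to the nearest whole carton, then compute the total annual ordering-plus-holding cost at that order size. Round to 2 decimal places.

$26,335.61

EOQ = √(2DS/H) = √(2 × 79,250 × 374 / 11.7)
    = √(5,066,581.20) ≈ 2,250.91 → Q = 2,251 cartons
Ordering: D/Q × S = 79,250/2,251 × $374 = $13,167.26
Holding:  Q/2 × H = 2,251/2 × $11.7 = $13,168.35
Total = $13,167.26 + $13,168.35 = $26,335.61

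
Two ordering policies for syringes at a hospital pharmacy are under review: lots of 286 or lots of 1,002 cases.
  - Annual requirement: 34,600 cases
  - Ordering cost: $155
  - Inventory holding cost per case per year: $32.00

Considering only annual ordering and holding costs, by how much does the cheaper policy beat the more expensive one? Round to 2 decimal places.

TC(Q) = (D/Q)S + (Q/2)H
TC(286) = (34,600/286)×155 + (286/2)×32 = $23,327.75
TC(1,002) = (34,600/1,002)×155 + (1,002/2)×32 = $21,384.30
Cheaper: Q = 1,002.  Difference = $1,943.45

$1,943.45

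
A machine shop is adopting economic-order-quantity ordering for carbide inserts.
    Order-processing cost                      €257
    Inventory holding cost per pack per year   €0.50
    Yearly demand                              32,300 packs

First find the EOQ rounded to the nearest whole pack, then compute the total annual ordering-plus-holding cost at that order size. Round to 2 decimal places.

€2,881.16

EOQ = √(2DS/H) = √(2 × 32,300 × 257 / 0.5)
    = √(33,204,400.00) ≈ 5,762.33 → Q = 5,762 packs
Annual ordering cost = (D/Q)·S = (32,300/5,762) × 257 = €1,440.66
Annual holding cost  = (Q/2)·H = (5,762/2) × 0.5 = €1,440.50
Total = €1,440.66 + €1,440.50 = €2,881.16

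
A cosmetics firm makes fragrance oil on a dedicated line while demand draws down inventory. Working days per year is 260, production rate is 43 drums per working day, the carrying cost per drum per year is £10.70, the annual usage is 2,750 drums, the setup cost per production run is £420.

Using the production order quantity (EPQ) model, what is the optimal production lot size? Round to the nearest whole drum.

535 drums

d = 2,750/260 = 10.5769 drums/day;  effective holding cost H(1 − d/p) = 10.7·(1 − 10.5769/43) = 8.06807
Q* = √(2DS / H_eff) = √(2·2,750·420 / 8.06807) ≈ 535.08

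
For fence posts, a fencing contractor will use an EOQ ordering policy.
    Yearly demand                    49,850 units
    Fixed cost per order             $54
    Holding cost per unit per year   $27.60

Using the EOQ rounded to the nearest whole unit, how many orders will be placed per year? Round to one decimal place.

112.8 orders per year

Q* = √(2·D·S / H) = √(2·49,850·54 / 27.6) = √195,065.2 ≈ 441.66 → Q = 442
N = D/Q = 49,850/442 ≈ 112.783 orders/yr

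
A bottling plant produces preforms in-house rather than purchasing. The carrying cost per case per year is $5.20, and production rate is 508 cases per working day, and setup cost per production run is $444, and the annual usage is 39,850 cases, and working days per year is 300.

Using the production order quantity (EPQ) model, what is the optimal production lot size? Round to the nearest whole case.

3,036 cases

d = 39,850/300 = 132.8333 cases/day;  effective holding cost H(1 − d/p) = 5.2·(1 − 132.8333/508) = 3.84029
Q* = √(2DS / H_eff) = √(2·39,850·444 / 3.84029) ≈ 3,035.56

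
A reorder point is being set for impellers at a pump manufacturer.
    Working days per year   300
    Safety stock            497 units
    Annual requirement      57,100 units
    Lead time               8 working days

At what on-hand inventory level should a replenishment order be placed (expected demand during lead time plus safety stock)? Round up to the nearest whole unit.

Daily demand d = 57,100 / 300 = 190.333 units/day
Demand during lead time = 190.333 × 8 = 1,522.67
Reorder point = 1,522.67 + 497 = 2,019.67 → round up

2,020 units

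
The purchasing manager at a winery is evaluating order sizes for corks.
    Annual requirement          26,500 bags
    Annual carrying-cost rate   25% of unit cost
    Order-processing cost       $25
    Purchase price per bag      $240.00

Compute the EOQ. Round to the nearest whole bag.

149 bags

Carrying cost H = $240 × 25% = $60.0000/bag/yr
2DS/H = 2·26,500·25/60 = 22,083.33
EOQ = √22,083.33 ≈ 148.60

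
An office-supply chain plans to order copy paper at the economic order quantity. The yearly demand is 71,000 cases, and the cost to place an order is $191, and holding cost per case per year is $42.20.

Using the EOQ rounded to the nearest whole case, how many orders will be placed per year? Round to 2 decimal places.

88.53 orders per year

EOQ = √(2DS/H) = √(2 × 71,000 × 191 / 42.2)
    = √(642,701.42) ≈ 801.69 → Q = 802
Orders per year = D/Q = 71,000 / 802 = 88.529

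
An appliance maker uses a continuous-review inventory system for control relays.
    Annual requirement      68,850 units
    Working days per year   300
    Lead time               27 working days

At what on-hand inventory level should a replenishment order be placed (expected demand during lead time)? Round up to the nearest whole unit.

Daily demand d = 68,850 / 300 = 229.500 units/day
Demand during lead time = 229.500 × 27 = 6,196.50
Reorder point = 6,196.50 → round up

6,197 units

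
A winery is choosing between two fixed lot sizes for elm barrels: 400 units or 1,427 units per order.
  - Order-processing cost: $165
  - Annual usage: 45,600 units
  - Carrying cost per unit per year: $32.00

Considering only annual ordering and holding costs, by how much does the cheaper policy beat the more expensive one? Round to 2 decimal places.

$2,894.60

For each Q, cost = (D/Q)·S + (Q/2)·H.
TC(400) = (45,600/400)×165 + (400/2)×32 = $25,210.00
TC(1,427) = (45,600/1,427)×165 + (1,427/2)×32 = $28,104.60
Lots of 400 are cheaper by $2,894.60.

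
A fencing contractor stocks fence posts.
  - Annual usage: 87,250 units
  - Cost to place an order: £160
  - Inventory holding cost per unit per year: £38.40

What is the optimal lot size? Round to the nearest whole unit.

Optimal lot size Q* = (2 × 87,250 × £160 / £38.4)^½ ≈ 852.69

853 units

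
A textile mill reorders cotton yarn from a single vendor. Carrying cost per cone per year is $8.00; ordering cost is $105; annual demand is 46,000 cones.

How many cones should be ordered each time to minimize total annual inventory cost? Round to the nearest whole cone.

1,099 cones

Q* = √(2·D·S / H) = √(2·46,000·105 / 8) = √1,207,500.0 ≈ 1,098.86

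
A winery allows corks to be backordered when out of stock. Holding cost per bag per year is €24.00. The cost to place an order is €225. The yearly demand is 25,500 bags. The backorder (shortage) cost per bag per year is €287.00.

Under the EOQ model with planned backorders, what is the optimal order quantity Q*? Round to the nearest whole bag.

Q* = √(2DS/H) · √((H + b)/b)
   = √(2 × 25,500 × 225 / 24) · √((24 + 287) / 287)
   = 691.466 × 1.0410 ≈ 719.80

720 bags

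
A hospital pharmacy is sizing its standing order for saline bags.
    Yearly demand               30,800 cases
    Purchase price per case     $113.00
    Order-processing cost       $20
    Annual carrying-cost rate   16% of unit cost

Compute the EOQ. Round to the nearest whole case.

261 cases

Holding cost per case per year: H = 16% × $113 = $18.0800
Q* = √(2·D·S / H) = √(2·30,800·20 / 18.08) = √68,141.6 ≈ 261.04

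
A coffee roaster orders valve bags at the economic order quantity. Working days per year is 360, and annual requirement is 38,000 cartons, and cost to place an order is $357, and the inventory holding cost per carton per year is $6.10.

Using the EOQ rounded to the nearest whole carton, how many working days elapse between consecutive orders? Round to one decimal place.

20.0 days

Optimal lot size Q* = (2 × 38,000 × $357 / $6.1)^½ ≈ 2,109.00 → Q = 2,109 cartons
Days between orders = 360 / (D/Q) = 360 / 18.018 ≈ 19.980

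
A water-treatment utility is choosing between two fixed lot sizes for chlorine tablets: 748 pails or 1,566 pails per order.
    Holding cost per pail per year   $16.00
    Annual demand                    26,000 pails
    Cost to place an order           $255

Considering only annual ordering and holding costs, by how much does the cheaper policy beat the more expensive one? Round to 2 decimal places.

Annual cost at Q: ordering D·S/Q plus holding Q·H/2.
TC(748) = (26,000/748)×255 + (748/2)×16 = $14,847.64
TC(1,566) = (26,000/1,566)×255 + (1,566/2)×16 = $16,761.72
Lots of 748 are cheaper by $1,914.08.

$1,914.08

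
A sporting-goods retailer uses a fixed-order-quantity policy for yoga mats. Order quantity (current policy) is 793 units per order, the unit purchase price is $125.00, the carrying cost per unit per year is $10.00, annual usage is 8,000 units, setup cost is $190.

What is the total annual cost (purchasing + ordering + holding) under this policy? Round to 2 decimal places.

$1,005,881.77

Orders/yr = 8,000/793 = 10.088; ordering cost = 10.088 × $190 = $1,916.77
Average inventory = 793/2 = 396.5; holding cost = 396.5 × $10 = $3,965.00
Purchase cost = D·C = 8,000 × 125 = $1,000,000.00
Total = $1,916.77 + $3,965.00 + $1,000,000.00 = $1,005,881.77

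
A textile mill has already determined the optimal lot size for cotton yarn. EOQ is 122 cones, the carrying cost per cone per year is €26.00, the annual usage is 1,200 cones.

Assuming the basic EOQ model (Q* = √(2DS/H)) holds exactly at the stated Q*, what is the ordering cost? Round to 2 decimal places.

EOQ relation: Q² = 2DS/H, so rearrange for the unknown.
S = Q²H / (2D) = 122² × 26 / (2 × 1,200) = 161.2433

€161.24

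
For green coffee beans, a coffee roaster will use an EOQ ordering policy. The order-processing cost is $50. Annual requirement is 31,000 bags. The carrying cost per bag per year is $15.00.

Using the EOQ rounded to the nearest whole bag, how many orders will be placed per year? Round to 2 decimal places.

EOQ = √(2DS/H) = √(2 × 31,000 × 50 / 15)
    = √(206,666.67) ≈ 454.61 → Q = 455
Orders per year = D/Q = 31,000 / 455 = 68.132

68.13 orders per year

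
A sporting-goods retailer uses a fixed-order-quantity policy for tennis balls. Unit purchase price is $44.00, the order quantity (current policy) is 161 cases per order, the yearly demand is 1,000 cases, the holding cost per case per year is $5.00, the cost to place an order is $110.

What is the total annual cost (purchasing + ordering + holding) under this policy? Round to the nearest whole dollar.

$45,086

Orders/yr = 1,000/161 = 6.211; ordering cost = 6.211 × $110 = $683.23
Average inventory = 161/2 = 80.5; holding cost = 80.5 × $5 = $402.50
Purchase cost = D·C = 1,000 × 44 = $44,000.00
Total = $683.23 + $402.50 + $44,000.00 = $45,085.73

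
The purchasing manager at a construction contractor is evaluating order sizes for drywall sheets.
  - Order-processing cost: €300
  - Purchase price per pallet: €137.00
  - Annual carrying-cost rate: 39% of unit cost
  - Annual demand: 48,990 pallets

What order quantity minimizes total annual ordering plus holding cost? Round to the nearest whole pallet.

H = i·C = 0.39 × €137 = €53.4300 per pallet-year
EOQ = √(2DS/H) = √(2 × 48,990 × 300 / 53.43)
    = √(550,140.37) ≈ 741.71

742 pallets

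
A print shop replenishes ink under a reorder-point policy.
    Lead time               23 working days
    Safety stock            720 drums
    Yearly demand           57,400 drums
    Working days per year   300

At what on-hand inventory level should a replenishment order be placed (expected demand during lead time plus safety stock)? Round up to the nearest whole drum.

5,121 drums

Daily demand d = 57,400 / 300 = 191.333 drums/day
Demand during lead time = 191.333 × 23 = 4,400.67
Reorder point = 4,400.67 + 720 = 5,120.67 → round up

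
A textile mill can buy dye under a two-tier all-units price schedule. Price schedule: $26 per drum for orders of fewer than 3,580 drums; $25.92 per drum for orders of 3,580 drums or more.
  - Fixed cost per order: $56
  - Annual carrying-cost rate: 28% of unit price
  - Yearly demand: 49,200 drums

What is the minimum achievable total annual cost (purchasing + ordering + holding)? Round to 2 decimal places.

$1,285,533.70

H₁ = 28%×$26 = $7.2800;  H₂ = 28%×$25.92 = $7.2576
EOQ₁ = √(2×49,200×56/7.2800) = 870.01  (< 3,580, feasible at tier 1)
EOQ₂ = √(2×49,200×56/7.2576) = 871.35  (< 3,580 → use Q = 3,580 at tier-2 price)
TC(tier 1 (EOQ₁), Q≈870.0) = $1,285,533.70
TC(tier 2, Q≈3,580.0) = $1,289,024.71
Minimum at tier 1 (EOQ₁): $1,285,533.70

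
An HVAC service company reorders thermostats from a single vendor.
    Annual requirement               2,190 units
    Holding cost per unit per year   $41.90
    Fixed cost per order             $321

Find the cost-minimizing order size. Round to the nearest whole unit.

183 units

Optimal lot size Q* = (2 × 2,190 × $321 / $41.9)^½ ≈ 183.18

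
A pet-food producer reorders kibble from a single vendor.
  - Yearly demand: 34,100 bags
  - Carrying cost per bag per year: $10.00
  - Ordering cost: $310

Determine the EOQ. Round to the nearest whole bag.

Optimal lot size Q* = (2 × 34,100 × $310 / $10)^½ ≈ 1,454.03

1,454 bags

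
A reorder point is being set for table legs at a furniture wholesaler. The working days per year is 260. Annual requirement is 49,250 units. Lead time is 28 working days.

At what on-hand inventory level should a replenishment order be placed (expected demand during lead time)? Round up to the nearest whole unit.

5,304 units

Daily demand d = 49,250 / 260 = 189.423 units/day
Demand during lead time = 189.423 × 28 = 5,303.85
Reorder point = 5,303.85 → round up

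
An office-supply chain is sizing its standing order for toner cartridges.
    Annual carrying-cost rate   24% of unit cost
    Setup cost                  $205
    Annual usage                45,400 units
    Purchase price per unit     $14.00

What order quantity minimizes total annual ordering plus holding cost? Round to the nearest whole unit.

H = i·C = 0.24 × $14 = $3.3600 per unit-year
Optimal lot size Q* = (2 × 45,400 × $205 / $3.36)^½ ≈ 2,353.70

2,354 units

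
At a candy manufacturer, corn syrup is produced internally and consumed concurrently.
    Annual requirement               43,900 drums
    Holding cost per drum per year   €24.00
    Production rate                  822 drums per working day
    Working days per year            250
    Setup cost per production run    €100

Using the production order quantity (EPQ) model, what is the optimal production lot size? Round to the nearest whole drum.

682 drums

Daily demand d = 43,900/250 = 175.600; p = 822; 1 − d/p = 0.78637
EPQ = √(2DS / (H(1 − d/p)))
    = √(2 × 43,900 × 100 / (24 × 0.78637)) ≈ 682.07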